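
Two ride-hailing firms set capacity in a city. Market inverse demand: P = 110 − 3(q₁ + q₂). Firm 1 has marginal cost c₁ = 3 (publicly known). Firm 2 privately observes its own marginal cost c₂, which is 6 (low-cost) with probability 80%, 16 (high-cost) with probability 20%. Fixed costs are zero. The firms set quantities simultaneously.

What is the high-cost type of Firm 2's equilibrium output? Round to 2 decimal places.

Firm 2 with cost c maximizes (110 − 3(q₁+q₂) − c)·q₂, giving q₂(c) = (110 − c − 3q₁)/6.
E[c₂] = 0.8·6 + 0.2·16 = 8
Firm 1's FOC against E[q₂] yields q₁ = (110 − 2·3 + E[c₂])/9 = (110 − 6 + 8)/9 = 12.4444.
q₂(high-cost) = (110 − 16 − 3·12.4444)/6 = 9.44444.

9.44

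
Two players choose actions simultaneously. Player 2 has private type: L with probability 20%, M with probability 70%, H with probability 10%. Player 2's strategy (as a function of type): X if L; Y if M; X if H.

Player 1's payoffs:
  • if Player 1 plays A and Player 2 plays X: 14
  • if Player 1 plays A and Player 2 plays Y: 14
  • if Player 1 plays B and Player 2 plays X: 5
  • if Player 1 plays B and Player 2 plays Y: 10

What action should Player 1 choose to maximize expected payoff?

A

Compute Player 1's expected payoff for each action, taking the expectation over Player 2's type.
E[A] = 0.2·(14) + 0.7·(14) + 0.1·(14) = 14
E[B] = 0.2·(5) + 0.7·(10) + 0.1·(5) = 8.5
Best response: A (14 is the largest).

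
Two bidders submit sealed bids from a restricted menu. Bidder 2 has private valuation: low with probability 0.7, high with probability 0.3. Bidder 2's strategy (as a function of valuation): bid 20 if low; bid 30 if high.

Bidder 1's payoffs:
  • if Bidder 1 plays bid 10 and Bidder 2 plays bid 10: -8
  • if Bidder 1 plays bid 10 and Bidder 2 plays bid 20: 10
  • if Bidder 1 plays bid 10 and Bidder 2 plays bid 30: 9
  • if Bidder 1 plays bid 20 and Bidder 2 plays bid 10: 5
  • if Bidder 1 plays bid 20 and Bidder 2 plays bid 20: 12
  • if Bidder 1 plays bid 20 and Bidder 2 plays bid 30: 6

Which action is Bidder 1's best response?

Compute Bidder 1's expected payoff for each action, taking the expectation over Bidder 2's type.
E[bid 10] = 0.7·(10) + 0.3·(9) = 9.7
E[bid 20] = 0.7·(12) + 0.3·(6) = 10.2
Best response: bid 20 (10.2 is the largest).

bid 20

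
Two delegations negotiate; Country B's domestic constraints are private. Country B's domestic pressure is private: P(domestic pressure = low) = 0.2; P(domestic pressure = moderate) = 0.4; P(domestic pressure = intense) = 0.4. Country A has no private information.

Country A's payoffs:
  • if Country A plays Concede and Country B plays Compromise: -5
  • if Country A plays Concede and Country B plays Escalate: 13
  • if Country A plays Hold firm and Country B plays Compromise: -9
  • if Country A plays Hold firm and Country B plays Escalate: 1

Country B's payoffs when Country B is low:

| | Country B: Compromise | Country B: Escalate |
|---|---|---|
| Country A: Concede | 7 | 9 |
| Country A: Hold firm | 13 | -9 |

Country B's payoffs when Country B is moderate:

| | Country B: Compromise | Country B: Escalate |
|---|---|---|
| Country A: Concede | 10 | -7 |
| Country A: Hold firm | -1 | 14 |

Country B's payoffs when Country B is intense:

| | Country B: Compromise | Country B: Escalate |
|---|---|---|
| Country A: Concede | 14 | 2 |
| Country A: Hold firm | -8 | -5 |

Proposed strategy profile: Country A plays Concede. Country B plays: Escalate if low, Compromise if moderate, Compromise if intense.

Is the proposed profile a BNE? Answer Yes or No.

Country A plays Concede: E[Concede] = 0.2·(13) + 0.4·(-5) + 0.4·(-5) = -1.4; E[Hold firm] = -7. Best-responding. ✓
Country B (domestic pressure low), facing Concede: Compromise gives 7, Escalate gives 9. Proposed Escalate is best. ✓
Country B (domestic pressure moderate), facing Concede: Compromise gives 10, Escalate gives -7. Proposed Compromise is best. ✓
Country B (domestic pressure intense), facing Concede: Compromise gives 14, Escalate gives 2. Proposed Compromise is best. ✓

Yes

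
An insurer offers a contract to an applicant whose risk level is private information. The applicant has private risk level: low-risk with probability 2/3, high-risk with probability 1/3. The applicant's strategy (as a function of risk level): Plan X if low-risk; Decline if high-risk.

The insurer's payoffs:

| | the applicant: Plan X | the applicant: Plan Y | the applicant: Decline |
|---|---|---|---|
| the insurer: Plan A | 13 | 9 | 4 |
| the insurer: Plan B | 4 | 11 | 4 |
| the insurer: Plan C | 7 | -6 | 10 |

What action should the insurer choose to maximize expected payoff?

E[Plan A] = 2/3·(13) + 1/3·(4) = 10
E[Plan B] = 2/3·(4) + 1/3·(4) = 4
E[Plan C] = 2/3·(7) + 1/3·(10) = 8
Best response: Plan A (10 is the largest).

Plan A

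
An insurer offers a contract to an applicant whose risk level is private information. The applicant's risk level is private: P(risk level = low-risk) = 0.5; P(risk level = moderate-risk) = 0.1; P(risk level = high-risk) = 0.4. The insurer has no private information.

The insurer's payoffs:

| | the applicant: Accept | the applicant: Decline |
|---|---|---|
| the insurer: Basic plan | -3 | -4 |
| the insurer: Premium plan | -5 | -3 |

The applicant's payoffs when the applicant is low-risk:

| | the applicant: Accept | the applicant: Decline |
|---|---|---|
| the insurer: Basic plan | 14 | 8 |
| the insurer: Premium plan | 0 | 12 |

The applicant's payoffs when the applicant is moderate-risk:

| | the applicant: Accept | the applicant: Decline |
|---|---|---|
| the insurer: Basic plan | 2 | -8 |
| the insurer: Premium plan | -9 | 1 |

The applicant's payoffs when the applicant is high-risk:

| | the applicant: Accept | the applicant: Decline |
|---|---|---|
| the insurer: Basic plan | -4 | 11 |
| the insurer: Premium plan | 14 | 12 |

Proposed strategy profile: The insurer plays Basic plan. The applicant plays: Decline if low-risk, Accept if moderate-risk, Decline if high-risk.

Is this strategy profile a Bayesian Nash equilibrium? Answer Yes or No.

No

The insurer plays Basic plan: E[Basic plan] = 0.5·(-4) + 0.1·(-3) + 0.4·(-4) = -3.9; E[Premium plan] = -3.2. Not best-responding. ✗
The applicant (risk level low-risk), facing Basic plan: Accept gives 14, Decline gives 8. Proposed Decline is not best — profitable deviation exists. ✗
The applicant (risk level moderate-risk), facing Basic plan: Accept gives 2, Decline gives -8. Proposed Accept is best. ✓
The applicant (risk level high-risk), facing Basic plan: Accept gives -4, Decline gives 11. Proposed Decline is best. ✓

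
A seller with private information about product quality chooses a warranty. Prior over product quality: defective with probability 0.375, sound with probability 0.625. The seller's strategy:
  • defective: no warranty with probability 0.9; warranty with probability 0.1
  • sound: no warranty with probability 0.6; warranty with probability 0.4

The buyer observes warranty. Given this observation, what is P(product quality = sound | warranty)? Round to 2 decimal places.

P(warranty) = 0.375·0.1 + 0.625·0.4 = 0.2875
P(sound | warranty) = (0.625·0.4) / 0.2875 = 0.25 / 0.2875 = 0.869565

0.87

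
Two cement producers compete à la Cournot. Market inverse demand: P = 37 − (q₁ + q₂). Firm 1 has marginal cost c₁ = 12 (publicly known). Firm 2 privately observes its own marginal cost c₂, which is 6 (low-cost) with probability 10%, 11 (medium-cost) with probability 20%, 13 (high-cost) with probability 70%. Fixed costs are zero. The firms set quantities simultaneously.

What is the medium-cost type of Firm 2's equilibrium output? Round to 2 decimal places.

8.85

Type-c best response for Firm 2: q₂(c) = (37 − c)/2 − q₁/2.
Firm 1 maximizes expected profit; its first-order condition is 37 − 2q₁ − E[q₂] − 12 = 0.
Substituting E[q₂] and solving: E[c₂] = 11.9, so q₁ = (37 − 2·12 + 11.9)/3 = 8.3.
q₂(medium-cost) = (37 − 11 − 8.3)/2 = 8.85.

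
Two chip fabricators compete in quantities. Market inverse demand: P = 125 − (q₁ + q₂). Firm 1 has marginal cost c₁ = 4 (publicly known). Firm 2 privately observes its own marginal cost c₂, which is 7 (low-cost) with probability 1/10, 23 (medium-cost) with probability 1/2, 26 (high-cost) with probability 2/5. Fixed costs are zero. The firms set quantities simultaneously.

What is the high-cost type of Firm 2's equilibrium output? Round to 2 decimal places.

26.23

Firm 2 with cost c maximizes (125 − (q₁+q₂) − c)·q₂, giving q₂(c) = (125 − c − q₁)/2.
E[c₂] = 1/10·7 + 1/2·23 + 2/5·26 = 22.6
Firm 1's FOC against E[q₂] yields q₁ = (125 − 2·4 + E[c₂])/3 = (125 − 8 + 22.6)/3 = 46.5333.
q₂(high-cost) = (125 − 26 − 46.5333)/2 = 26.2333.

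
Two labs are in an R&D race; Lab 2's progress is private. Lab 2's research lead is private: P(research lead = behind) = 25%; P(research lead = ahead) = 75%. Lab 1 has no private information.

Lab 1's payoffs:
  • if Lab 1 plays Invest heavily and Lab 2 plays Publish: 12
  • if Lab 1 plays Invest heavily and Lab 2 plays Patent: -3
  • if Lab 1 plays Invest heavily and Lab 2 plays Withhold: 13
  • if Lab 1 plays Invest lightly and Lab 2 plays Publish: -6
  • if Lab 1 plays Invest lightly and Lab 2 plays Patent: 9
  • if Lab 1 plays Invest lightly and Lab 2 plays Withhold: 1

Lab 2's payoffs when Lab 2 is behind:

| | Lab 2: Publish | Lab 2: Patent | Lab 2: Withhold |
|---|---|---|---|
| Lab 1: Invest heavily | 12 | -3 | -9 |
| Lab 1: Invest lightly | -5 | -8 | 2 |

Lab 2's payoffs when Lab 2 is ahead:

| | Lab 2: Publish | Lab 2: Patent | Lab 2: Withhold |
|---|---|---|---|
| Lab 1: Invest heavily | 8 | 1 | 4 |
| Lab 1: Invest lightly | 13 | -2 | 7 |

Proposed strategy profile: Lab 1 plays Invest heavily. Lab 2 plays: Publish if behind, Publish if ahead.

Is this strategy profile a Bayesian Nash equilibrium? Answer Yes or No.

Yes

Lab 1 plays Invest heavily: E[Invest heavily] = 0.25·(12) + 0.75·(12) = 12; E[Invest lightly] = -6. Best-responding. ✓
Lab 2 (research lead behind), facing Invest heavily: Publish gives 12, Patent gives -3, Withhold gives -9. Proposed Publish is best. ✓
Lab 2 (research lead ahead), facing Invest heavily: Publish gives 8, Patent gives 1, Withhold gives 4. Proposed Publish is best. ✓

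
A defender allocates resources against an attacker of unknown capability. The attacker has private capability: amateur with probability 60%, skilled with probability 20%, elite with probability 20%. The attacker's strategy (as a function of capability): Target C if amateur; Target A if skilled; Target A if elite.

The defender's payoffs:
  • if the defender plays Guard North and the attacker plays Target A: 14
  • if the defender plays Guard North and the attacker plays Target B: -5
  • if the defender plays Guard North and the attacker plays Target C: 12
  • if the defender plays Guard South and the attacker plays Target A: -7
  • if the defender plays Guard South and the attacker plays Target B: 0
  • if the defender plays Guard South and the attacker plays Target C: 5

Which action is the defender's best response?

Compute the defender's expected payoff for each action, taking the expectation over the attacker's type.
E[Guard North] = 0.6·(12) + 0.2·(14) + 0.2·(14) = 12.8
E[Guard South] = 0.6·(5) + 0.2·(-7) + 0.2·(-7) = 0.2
Best response: Guard North (12.8 is the largest).

Guard North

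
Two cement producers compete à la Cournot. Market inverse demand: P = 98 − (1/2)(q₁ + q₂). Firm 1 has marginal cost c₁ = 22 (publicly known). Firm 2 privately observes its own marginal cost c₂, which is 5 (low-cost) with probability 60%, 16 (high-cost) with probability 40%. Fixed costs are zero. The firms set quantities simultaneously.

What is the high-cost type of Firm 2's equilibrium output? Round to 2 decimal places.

Type-c best response for Firm 2: q₂(c) = (98 − c) − q₁/2.
Firm 1 maximizes expected profit; its first-order condition is 98 − q₁ − (1/2)E[q₂] − 22 = 0.
Substituting E[q₂] and solving: E[c₂] = 9.4, so q₁ = (98 − 2·22 + 9.4)/(3/2) = 42.2667.
q₂(high-cost) = (98 − 16 − (1/2)·42.2667) = 60.8667.

60.87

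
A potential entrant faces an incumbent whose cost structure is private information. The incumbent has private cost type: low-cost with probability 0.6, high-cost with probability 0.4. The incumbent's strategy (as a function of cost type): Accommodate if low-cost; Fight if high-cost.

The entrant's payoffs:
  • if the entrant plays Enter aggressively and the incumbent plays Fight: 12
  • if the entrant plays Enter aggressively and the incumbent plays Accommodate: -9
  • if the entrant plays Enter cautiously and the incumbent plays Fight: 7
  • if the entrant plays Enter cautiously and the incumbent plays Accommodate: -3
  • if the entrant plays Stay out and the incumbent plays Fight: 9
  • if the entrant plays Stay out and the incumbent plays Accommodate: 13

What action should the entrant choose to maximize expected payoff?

Stay out

E[Enter aggressively] = 0.6·(-9) + 0.4·(12) = -0.6
E[Enter cautiously] = 0.6·(-3) + 0.4·(7) = 1
E[Stay out] = 0.6·(13) + 0.4·(9) = 11.4
Best response: Stay out (11.4 is the largest).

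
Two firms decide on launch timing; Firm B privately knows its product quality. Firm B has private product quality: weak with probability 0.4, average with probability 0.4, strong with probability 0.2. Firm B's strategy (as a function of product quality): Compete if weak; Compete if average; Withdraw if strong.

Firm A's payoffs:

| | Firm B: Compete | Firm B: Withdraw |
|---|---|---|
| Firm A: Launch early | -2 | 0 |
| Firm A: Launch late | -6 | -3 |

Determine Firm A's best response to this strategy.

Launch early

Compute Firm A's expected payoff for each action, taking the expectation over Firm B's type.
E[Launch early] = 0.4·(-2) + 0.4·(-2) + 0.2·(0) = -1.6
E[Launch late] = 0.4·(-6) + 0.4·(-6) + 0.2·(-3) = -5.4
Best response: Launch early (-1.6 is the largest).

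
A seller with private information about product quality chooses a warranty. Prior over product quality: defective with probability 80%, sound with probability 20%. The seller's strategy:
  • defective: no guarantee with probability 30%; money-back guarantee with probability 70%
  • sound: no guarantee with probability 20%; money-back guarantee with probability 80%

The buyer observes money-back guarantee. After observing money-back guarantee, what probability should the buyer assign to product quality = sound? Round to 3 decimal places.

Apply Bayes' rule using the sender's strategy as the likelihood.
P(money-back guarantee) = 0.8·0.7 + 0.2·0.8 = 0.72
P(sound | money-back guarantee) = (0.2·0.8) / 0.72 = 0.16 / 0.72 = 0.222222

0.222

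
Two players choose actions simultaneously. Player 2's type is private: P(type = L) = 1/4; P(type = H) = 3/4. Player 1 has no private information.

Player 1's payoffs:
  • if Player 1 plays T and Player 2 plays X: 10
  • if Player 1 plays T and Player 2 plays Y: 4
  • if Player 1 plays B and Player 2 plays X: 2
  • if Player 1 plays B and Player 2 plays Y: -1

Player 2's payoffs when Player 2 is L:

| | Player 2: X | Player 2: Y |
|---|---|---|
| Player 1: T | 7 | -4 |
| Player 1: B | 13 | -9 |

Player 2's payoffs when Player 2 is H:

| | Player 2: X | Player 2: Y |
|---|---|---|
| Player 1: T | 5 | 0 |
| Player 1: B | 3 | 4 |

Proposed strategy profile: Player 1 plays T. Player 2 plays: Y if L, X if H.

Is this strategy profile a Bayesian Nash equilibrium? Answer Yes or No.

Player 1 plays T: E[T] = 1/4·(4) + 3/4·(10) = 17/2; E[B] = 5/4. Best-responding. ✓
Player 2 (type L), facing T: X gives 7, Y gives -4. Proposed Y is not best — profitable deviation exists. ✗
Player 2 (type H), facing T: X gives 5, Y gives 0. Proposed X is best. ✓

No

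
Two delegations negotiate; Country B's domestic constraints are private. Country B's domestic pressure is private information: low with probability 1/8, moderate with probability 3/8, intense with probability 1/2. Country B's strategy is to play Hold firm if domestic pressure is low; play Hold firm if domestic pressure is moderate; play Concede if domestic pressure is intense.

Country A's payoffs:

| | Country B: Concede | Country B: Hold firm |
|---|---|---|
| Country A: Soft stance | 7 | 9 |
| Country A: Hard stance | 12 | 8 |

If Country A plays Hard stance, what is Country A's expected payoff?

E[Hard stance] = 1/8·8 + 3/8·8 + 1/2·12 = 1 + 3 + 6 = 10

10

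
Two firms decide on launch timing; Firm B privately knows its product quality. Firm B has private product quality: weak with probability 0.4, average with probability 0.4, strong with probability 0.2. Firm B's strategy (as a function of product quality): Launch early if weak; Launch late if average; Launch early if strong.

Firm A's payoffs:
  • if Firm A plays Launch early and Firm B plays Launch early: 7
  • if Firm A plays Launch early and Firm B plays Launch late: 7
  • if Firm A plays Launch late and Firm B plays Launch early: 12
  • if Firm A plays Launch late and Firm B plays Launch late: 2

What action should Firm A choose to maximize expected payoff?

Compute Firm A's expected payoff for each action, taking the expectation over Firm B's type.
E[Launch early] = 0.4·(7) + 0.4·(7) + 0.2·(7) = 7
E[Launch late] = 0.4·(12) + 0.4·(2) + 0.2·(12) = 8
Best response: Launch late (8 is the largest).

Launch late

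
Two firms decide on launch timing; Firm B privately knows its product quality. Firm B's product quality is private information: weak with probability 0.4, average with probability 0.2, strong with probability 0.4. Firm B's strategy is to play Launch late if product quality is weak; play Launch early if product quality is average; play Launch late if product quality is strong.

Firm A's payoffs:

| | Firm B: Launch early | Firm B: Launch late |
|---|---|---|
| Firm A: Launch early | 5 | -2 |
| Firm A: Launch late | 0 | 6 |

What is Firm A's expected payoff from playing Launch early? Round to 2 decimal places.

E[Launch early] = 0.4·(-2) + 0.2·5 + 0.4·(-2) = (-0.8) + 1 + (-0.8) = -0.6

-0.60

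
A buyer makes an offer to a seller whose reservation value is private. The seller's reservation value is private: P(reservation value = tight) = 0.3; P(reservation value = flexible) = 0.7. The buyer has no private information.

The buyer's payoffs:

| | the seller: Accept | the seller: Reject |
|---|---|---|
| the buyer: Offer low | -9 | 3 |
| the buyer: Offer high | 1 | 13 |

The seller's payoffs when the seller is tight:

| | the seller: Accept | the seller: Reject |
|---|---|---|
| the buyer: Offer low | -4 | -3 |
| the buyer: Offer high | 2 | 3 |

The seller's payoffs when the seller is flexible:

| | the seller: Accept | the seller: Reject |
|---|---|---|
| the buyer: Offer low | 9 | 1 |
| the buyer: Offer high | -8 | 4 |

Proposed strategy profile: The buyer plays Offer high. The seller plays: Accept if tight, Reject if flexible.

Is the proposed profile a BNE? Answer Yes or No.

No

The buyer plays Offer high: E[Offer high] = 0.3·(1) + 0.7·(13) = 9.4; E[Offer low] = -0.6. Best-responding. ✓
The seller (reservation value tight), facing Offer high: Accept gives 2, Reject gives 3. Proposed Accept is not best — profitable deviation exists. ✗
The seller (reservation value flexible), facing Offer high: Accept gives -8, Reject gives 4. Proposed Reject is best. ✓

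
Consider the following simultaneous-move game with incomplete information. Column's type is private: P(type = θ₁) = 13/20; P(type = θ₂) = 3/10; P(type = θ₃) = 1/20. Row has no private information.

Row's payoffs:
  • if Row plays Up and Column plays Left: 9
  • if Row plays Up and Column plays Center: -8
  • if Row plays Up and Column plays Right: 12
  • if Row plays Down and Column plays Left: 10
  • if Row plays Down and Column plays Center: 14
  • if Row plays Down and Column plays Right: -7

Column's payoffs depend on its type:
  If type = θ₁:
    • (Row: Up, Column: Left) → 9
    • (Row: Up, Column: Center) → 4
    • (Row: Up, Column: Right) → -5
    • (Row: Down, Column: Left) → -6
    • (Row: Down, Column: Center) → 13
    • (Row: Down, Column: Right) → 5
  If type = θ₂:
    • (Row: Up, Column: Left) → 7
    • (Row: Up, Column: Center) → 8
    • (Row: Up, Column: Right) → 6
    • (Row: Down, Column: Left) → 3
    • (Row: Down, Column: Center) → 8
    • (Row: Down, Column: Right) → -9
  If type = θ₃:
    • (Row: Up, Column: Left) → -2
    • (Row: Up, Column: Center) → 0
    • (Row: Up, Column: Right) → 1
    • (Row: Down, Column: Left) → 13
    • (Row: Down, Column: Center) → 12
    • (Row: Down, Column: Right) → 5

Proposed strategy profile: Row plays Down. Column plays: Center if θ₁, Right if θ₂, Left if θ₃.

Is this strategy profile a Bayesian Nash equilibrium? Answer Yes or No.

No

Row plays Down: E[Down] = 13/20·(14) + 3/10·(-7) + 1/20·(10) = 15/2; E[Up] = -23/20. Best-responding. ✓
Column (type θ₁), facing Down: Left gives -6, Center gives 13, Right gives 5. Proposed Center is best. ✓
Column (type θ₂), facing Down: Left gives 3, Center gives 8, Right gives -9. Proposed Right is not best — profitable deviation exists. ✗
Column (type θ₃), facing Down: Left gives 13, Center gives 12, Right gives 5. Proposed Left is best. ✓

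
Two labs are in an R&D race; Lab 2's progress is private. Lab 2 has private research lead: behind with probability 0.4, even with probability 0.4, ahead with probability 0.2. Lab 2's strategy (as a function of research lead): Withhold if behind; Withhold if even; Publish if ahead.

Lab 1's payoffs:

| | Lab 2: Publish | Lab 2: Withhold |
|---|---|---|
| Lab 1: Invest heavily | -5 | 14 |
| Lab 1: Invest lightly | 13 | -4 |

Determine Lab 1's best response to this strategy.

Invest heavily

E[Invest heavily] = 0.4·(14) + 0.4·(14) + 0.2·(-5) = 10.2
E[Invest lightly] = 0.4·(-4) + 0.4·(-4) + 0.2·(13) = -0.6
Best response: Invest heavily (10.2 is the largest).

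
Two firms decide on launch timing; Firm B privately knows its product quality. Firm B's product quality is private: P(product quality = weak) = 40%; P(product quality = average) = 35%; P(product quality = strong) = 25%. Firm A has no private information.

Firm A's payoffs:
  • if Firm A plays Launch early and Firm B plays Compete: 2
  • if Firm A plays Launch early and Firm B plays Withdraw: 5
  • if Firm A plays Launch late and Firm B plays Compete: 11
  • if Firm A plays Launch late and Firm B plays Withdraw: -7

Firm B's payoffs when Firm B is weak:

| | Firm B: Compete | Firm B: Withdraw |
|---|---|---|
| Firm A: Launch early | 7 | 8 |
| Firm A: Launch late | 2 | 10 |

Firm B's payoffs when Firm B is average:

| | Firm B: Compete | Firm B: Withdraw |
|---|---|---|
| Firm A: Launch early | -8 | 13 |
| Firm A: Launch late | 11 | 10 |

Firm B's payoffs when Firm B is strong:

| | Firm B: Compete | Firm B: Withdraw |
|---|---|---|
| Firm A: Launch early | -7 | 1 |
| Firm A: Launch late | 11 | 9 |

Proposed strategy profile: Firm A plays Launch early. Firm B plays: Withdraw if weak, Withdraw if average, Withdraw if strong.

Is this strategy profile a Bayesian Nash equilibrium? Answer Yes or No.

Yes

Firm A plays Launch early: E[Launch early] = 0.4·(5) + 0.35·(5) + 0.25·(5) = 5; E[Launch late] = -7. Best-responding. ✓
Firm B (product quality weak), facing Launch early: Compete gives 7, Withdraw gives 8. Proposed Withdraw is best. ✓
Firm B (product quality average), facing Launch early: Compete gives -8, Withdraw gives 13. Proposed Withdraw is best. ✓
Firm B (product quality strong), facing Launch early: Compete gives -7, Withdraw gives 1. Proposed Withdraw is best. ✓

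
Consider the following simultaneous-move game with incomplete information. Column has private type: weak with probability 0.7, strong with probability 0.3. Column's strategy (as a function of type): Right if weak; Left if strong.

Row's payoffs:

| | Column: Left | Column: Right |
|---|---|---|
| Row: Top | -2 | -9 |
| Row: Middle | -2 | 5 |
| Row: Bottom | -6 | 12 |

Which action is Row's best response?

Bottom

E[Top] = 0.7·(-9) + 0.3·(-2) = -6.9
E[Middle] = 0.7·(5) + 0.3·(-2) = 2.9
E[Bottom] = 0.7·(12) + 0.3·(-6) = 6.6
Best response: Bottom (6.6 is the largest).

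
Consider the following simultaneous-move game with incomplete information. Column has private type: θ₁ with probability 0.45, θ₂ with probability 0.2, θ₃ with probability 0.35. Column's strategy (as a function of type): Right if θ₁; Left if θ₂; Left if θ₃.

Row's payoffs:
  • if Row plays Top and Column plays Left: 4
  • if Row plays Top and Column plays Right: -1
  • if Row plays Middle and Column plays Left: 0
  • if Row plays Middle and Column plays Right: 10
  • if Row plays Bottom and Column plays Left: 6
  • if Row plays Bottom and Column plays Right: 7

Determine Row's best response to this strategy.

Bottom

E[Top] = 0.45·(-1) + 0.2·(4) + 0.35·(4) = 1.75
E[Middle] = 0.45·(10) + 0.2·(0) + 0.35·(0) = 4.5
E[Bottom] = 0.45·(7) + 0.2·(6) + 0.35·(6) = 6.45
Best response: Bottom (6.45 is the largest).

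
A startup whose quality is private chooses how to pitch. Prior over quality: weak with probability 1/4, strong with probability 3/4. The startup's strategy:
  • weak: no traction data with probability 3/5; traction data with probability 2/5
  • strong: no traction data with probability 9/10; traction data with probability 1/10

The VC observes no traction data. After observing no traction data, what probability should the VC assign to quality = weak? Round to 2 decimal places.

P(no traction data) = (1/4)·(3/5) + (3/4)·(9/10) = 33/40
P(weak | no traction data) = ((1/4)·(3/5)) / (33/40) = (3/20) / (33/40) = 2/11

0.18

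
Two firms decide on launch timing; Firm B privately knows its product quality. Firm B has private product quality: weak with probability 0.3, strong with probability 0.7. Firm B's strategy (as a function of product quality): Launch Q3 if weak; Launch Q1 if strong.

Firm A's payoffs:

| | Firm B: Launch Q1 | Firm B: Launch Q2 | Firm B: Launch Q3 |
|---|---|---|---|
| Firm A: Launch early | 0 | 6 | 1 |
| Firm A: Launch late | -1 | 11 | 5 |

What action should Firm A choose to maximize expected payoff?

Compute Firm A's expected payoff for each action, taking the expectation over Firm B's type.
E[Launch early] = 0.3·(1) + 0.7·(0) = 0.3
E[Launch late] = 0.3·(5) + 0.7·(-1) = 0.8
Best response: Launch late (0.8 is the largest).

Launch late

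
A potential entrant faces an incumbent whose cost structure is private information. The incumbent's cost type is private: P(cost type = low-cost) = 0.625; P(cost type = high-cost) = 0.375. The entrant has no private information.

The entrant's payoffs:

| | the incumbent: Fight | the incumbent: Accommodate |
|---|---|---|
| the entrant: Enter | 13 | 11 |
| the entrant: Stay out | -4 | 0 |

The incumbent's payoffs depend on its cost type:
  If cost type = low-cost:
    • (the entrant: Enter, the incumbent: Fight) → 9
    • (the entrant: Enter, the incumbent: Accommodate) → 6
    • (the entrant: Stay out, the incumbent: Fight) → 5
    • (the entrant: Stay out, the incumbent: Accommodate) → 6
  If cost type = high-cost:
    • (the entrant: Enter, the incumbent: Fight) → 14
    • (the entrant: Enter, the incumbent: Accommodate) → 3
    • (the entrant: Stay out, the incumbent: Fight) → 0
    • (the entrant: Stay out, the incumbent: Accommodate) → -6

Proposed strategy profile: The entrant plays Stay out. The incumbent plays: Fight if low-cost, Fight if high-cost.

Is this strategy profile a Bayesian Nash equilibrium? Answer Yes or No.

The entrant plays Stay out: E[Stay out] = 0.625·(-4) + 0.375·(-4) = -4; E[Enter] = 13. Not best-responding. ✗
The incumbent (cost type low-cost), facing Stay out: Fight gives 5, Accommodate gives 6. Proposed Fight is not best — profitable deviation exists. ✗
The incumbent (cost type high-cost), facing Stay out: Fight gives 0, Accommodate gives -6. Proposed Fight is best. ✓

No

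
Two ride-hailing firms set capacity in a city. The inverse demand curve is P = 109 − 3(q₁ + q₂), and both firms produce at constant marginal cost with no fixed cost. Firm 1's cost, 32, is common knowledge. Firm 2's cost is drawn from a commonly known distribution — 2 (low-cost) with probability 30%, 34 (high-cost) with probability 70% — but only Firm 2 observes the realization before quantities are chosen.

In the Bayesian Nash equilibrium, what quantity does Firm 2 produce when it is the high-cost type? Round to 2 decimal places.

8.64

Each type of Firm 2 best-responds to q₁; Firm 1 best-responds to the expected q₂ over Firm 2's types.
Firm 2 with cost c maximizes (109 − 3(q₁+q₂) − c)·q₂, giving q₂(c) = (109 − c − 3q₁)/6.
E[c₂] = 0.3·2 + 0.7·34 = 24.4
Firm 1's FOC against E[q₂] yields q₁ = (109 − 2·32 + E[c₂])/9 = (109 − 64 + 24.4)/9 = 7.71111.
q₂(high-cost) = (109 − 34 − 3·7.71111)/6 = 8.64444.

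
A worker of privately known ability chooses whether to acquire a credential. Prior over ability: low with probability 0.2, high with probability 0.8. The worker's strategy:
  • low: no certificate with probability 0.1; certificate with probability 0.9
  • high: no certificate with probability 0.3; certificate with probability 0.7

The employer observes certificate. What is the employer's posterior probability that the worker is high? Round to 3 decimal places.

Apply Bayes' rule using the sender's strategy as the likelihood.
P(certificate) = 0.2·0.9 + 0.8·0.7 = 0.74
P(high | certificate) = (0.8·0.7) / 0.74 = 0.56 / 0.74 = 0.756757

0.757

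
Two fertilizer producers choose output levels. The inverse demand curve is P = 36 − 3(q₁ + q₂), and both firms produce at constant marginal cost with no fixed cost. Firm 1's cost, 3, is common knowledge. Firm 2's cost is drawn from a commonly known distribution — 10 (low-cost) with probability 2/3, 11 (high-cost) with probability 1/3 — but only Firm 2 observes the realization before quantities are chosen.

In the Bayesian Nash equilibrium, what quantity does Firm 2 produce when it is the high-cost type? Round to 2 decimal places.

1.93

Each type of Firm 2 best-responds to q₁; Firm 1 best-responds to the expected q₂ over Firm 2's types.
Firm 2 with cost c maximizes (36 − 3(q₁+q₂) − c)·q₂, giving q₂(c) = (36 − c − 3q₁)/6.
E[c₂] = 2/3·10 + 1/3·11 = 10.3333
Firm 1's FOC against E[q₂] yields q₁ = (36 − 2·3 + E[c₂])/9 = (36 − 6 + 10.3333)/9 = 4.48148.
q₂(high-cost) = (36 − 11 − 3·4.48148)/6 = 1.92593.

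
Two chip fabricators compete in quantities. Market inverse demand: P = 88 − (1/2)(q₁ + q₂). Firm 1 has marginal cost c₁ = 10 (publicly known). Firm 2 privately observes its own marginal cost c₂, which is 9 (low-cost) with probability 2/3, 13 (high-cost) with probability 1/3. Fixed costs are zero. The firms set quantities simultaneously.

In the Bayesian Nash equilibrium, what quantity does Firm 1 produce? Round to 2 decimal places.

52.22

Type-c best response for Firm 2: q₂(c) = (88 − c) − q₁/2.
Firm 1 maximizes expected profit; its first-order condition is 88 − q₁ − (1/2)E[q₂] − 10 = 0.
Substituting E[q₂] and solving: E[c₂] = 10.3333, so q₁ = (88 − 2·10 + 10.3333)/(3/2) = 52.2222.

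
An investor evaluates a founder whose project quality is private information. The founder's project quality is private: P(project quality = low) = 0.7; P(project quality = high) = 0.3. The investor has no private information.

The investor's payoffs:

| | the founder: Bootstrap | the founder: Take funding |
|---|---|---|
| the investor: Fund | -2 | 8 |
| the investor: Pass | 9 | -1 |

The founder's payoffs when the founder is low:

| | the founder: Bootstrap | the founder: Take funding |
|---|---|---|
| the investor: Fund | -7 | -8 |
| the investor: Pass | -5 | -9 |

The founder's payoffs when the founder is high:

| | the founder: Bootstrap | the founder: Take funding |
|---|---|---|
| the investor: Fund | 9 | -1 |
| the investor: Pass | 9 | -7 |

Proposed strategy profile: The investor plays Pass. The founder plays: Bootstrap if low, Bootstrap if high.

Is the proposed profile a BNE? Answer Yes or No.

The investor plays Pass: E[Pass] = 0.7·(9) + 0.3·(9) = 9; E[Fund] = -2. Best-responding. ✓
The founder (project quality low), facing Pass: Bootstrap gives -5, Take funding gives -9. Proposed Bootstrap is best. ✓
The founder (project quality high), facing Pass: Bootstrap gives 9, Take funding gives -7. Proposed Bootstrap is best. ✓

Yes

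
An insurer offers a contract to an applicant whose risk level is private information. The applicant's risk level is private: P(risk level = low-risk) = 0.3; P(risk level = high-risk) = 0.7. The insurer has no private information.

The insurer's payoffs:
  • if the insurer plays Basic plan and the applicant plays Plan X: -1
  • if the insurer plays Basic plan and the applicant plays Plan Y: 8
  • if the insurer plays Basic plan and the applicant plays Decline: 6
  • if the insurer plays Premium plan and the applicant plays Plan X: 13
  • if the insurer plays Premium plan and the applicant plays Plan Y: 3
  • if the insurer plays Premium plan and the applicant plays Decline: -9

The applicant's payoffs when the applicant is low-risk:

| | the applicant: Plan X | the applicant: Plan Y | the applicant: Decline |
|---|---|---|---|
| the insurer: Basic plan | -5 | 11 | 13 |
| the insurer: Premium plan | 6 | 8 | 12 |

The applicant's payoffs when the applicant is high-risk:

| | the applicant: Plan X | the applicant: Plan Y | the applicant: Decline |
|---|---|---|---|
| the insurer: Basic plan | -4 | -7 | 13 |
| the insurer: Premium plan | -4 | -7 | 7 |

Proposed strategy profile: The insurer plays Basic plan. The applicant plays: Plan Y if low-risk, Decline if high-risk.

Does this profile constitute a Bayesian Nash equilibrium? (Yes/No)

No

The insurer plays Basic plan: E[Basic plan] = 0.3·(8) + 0.7·(6) = 6.6; E[Premium plan] = -5.4. Best-responding. ✓
The applicant (risk level low-risk), facing Basic plan: Plan X gives -5, Plan Y gives 11, Decline gives 13. Proposed Plan Y is not best — profitable deviation exists. ✗
The applicant (risk level high-risk), facing Basic plan: Plan X gives -4, Plan Y gives -7, Decline gives 13. Proposed Decline is best. ✓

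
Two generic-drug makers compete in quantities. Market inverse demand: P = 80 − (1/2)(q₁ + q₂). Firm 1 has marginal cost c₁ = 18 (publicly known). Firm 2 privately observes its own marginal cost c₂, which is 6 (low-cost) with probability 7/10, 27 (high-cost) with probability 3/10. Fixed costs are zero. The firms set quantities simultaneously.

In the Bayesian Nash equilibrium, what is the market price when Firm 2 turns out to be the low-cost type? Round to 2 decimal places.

33.62

Type-c best response for Firm 2: q₂(c) = (80 − c) − q₁/2.
Firm 1 maximizes expected profit; its first-order condition is 80 − q₁ − (1/2)E[q₂] − 18 = 0.
Substituting E[q₂] and solving: E[c₂] = 12.3, so q₁ = (80 − 2·18 + 12.3)/(3/2) = 37.5333.
q₂(low-cost) = 55.2333, so P = 80 − (1/2)·(37.5333 + 55.2333) = 33.6167.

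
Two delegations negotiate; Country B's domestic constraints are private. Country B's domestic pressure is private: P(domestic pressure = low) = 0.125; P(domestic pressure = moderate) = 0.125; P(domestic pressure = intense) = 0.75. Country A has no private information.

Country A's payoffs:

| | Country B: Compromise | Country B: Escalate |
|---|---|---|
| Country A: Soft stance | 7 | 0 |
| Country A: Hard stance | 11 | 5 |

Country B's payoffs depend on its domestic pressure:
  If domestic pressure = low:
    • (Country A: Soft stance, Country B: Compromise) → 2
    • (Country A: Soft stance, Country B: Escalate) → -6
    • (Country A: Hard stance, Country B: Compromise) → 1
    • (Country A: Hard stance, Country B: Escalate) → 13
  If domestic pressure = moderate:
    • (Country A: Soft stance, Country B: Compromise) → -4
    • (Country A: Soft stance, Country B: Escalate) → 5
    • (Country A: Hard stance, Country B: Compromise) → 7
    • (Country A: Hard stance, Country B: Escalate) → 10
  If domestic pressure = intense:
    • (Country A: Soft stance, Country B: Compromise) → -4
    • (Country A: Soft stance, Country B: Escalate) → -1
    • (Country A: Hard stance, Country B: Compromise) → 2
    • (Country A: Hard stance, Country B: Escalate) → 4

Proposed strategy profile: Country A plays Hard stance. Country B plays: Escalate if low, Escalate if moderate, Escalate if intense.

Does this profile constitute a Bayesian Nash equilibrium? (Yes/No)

Country A plays Hard stance: E[Hard stance] = 0.125·(5) + 0.125·(5) + 0.75·(5) = 5; E[Soft stance] = 0. Best-responding. ✓
Country B (domestic pressure low), facing Hard stance: Compromise gives 1, Escalate gives 13. Proposed Escalate is best. ✓
Country B (domestic pressure moderate), facing Hard stance: Compromise gives 7, Escalate gives 10. Proposed Escalate is best. ✓
Country B (domestic pressure intense), facing Hard stance: Compromise gives 2, Escalate gives 4. Proposed Escalate is best. ✓

Yes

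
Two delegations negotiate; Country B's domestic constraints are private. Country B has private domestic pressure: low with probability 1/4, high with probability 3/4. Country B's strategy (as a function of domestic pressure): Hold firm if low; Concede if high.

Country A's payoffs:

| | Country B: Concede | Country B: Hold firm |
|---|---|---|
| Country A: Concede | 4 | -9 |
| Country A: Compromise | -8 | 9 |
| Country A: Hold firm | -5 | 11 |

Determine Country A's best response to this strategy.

Concede

E[Concede] = 1/4·(-9) + 3/4·(4) = 3/4
E[Compromise] = 1/4·(9) + 3/4·(-8) = -15/4
E[Hold firm] = 1/4·(11) + 3/4·(-5) = -1
Best response: Concede (3/4 is the largest).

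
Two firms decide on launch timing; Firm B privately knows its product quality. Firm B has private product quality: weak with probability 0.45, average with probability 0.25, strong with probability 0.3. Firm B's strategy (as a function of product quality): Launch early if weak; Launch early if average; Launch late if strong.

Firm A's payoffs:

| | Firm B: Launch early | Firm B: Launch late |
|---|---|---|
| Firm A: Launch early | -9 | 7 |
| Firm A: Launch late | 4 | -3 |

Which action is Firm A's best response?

Compute Firm A's expected payoff for each action, taking the expectation over Firm B's type.
E[Launch early] = 0.45·(-9) + 0.25·(-9) + 0.3·(7) = -4.2
E[Launch late] = 0.45·(4) + 0.25·(4) + 0.3·(-3) = 1.9
Best response: Launch late (1.9 is the largest).

Launch late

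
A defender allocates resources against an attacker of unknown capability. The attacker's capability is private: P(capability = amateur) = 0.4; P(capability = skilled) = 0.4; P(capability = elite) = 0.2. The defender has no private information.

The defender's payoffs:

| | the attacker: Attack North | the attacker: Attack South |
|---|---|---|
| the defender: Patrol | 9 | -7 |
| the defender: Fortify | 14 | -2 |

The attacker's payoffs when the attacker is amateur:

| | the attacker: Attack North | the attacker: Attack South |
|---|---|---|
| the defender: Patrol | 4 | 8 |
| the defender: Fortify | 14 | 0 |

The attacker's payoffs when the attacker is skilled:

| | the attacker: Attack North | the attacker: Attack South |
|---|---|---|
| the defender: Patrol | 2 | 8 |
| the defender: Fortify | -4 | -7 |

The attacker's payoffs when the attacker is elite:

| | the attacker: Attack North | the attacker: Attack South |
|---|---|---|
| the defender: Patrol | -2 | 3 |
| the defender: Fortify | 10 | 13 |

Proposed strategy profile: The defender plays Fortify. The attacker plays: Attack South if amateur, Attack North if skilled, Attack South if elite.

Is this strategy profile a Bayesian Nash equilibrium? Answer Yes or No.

A profile is a BNE iff every type of every player is best-responding given beliefs about the other side.
The defender plays Fortify: E[Fortify] = 0.4·(-2) + 0.4·(14) + 0.2·(-2) = 4.4; E[Patrol] = -0.6. Best-responding. ✓
The attacker (capability amateur), facing Fortify: Attack North gives 14, Attack South gives 0. Proposed Attack South is not best — profitable deviation exists. ✗
The attacker (capability skilled), facing Fortify: Attack North gives -4, Attack South gives -7. Proposed Attack North is best. ✓
The attacker (capability elite), facing Fortify: Attack North gives 10, Attack South gives 13. Proposed Attack South is best. ✓

No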